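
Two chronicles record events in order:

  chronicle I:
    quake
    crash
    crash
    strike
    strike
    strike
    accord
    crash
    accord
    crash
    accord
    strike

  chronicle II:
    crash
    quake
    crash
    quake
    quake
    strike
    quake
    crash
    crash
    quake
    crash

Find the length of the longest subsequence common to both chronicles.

5

One common subsequence of length 5: quake (chronicle I #1, chronicle II #2), then crash (chronicle I #2, chronicle II #3), then crash (chronicle I #3, chronicle II #8), then crash (chronicle I #8, chronicle II #9), then crash (chronicle I #10, chronicle II #11), and the DP table's final entry dp[12][11] is also 5, so no common subsequence is longer.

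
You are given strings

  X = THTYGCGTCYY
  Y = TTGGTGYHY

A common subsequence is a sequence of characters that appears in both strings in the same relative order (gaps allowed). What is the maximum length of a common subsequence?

7

Let dp[i][j] be the LCS length of the first i characters of X and the first j characters of Y. dp[i][j] = dp[i-1][j-1]+1 when the i-th and j-th characters match, else max(dp[i-1][j], dp[i][j-1]).
    ·  T  T  G  G  T  G  Y  H  Y
 ·  0  0  0  0  0  0  0  0  0  0
 T  0  1  1  1  1  1  1  1  1  1
 H  0  1  1  1  1  1  1  1  2  2
 T  0  1  2  2  2  2  2  2  2  2
 Y  0  1  2  2  2  2  2  3  3  3
 G  0  1  2  3  3  3  3  3  3  3
 C  0  1  2  3  3  3  3  3  3  3
 G  0  1  2  3  4  4  4  4  4  4
 T  0  1  2  3  4  5  5  5  5  5
 C  0  1  2  3  4  5  5  5  5  5
 Y  0  1  2  3  4  5  5  6  6  6
 Y  0  1  2  3  4  5  5  6  6  7
dp[11][9] = 7. One LCS (by backtracking along matches): TTGGTYY.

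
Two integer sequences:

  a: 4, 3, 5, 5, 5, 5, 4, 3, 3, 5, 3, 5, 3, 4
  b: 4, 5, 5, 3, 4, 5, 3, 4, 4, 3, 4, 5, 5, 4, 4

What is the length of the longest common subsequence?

9

Pick 4 at a[1]=b[1] → 5 at a[3]=b[2] → 5 at a[4]=b[3] → 5 at a[5]=b[6] → 4 at a[7]=b[9] → 3 at a[8]=b[10] → 5 at a[10]=b[12] → 5 at a[12]=b[13] → 4 at a[14]=b[15]; all 9 values appear in both, in order. Since dp[14][15] = 9, nothing longer is possible.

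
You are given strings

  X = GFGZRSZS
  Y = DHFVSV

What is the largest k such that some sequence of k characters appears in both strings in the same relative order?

2

Let dp[i][j] be the LCS length of the first i characters of X and the first j characters of Y. dp[i][j] = dp[i-1][j-1]+1 when the i-th and j-th characters match, else max(dp[i-1][j], dp[i][j-1]).
    ·  D  H  F  V  S  V
 ·  0  0  0  0  0  0  0
 G  0  0  0  0  0  0  0
 F  0  0  0  1  1  1  1
 G  0  0  0  1  1  1  1
 Z  0  0  0  1  1  1  1
 R  0  0  0  1  1  1  1
 S  0  0  0  1  1  2  2
 Z  0  0  0  1  1  2  2
 S  0  0  0  1  1  2  2
dp[8][6] = 2. One LCS (by backtracking along matches): FS.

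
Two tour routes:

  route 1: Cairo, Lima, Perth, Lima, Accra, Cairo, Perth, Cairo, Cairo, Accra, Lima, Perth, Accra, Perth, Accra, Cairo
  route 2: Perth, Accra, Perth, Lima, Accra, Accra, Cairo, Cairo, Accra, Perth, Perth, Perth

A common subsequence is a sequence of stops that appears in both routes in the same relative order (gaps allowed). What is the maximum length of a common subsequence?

8

Match Perth [3,3], Lima [4,4], Accra [5,6], Cairo [8,7], Cairo [9,8], Accra [10,9], Perth [12,11], Perth [14,12] — 8 stops in the same relative order in both, and the DP table's final entry dp[16][12] is also 8, so no common subsequence is longer.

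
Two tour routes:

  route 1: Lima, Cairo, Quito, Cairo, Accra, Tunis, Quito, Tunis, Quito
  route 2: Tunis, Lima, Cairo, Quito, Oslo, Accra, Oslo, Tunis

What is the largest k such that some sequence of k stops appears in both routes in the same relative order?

Taking Lima (route 1 #1, route 2 #2); then Cairo (route 1 #2, route 2 #3); then Quito (route 1 #3, route 2 #4); then Accra (route 1 #5, route 2 #6); then Tunis (route 1 #8, route 2 #8) gives a common subsequence of length 5, and the DP table's final entry dp[9][8] is also 5, so no common subsequence is longer.

5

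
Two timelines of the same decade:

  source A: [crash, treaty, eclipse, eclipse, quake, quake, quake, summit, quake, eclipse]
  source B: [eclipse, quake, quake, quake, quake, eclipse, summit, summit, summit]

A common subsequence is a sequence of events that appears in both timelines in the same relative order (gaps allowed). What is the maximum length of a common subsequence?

One common subsequence of length 6: eclipse (source A #4, source B #1), quake (source A #5, source B #2), quake (source A #6, source B #3), quake (source A #7, source B #4), quake (source A #9, source B #5), eclipse (source A #10, source B #6). dp[10][9] = 6 confirms this is the maximum.

6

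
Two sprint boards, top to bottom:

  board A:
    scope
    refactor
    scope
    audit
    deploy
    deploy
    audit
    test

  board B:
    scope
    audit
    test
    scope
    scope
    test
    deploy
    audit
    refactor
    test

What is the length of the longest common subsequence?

5

Taking scope at board A[1]=board B[4]; then scope at board A[3]=board B[5]; then deploy at board A[6]=board B[7]; then audit at board A[7]=board B[8]; then test at board A[8]=board B[10] gives a common subsequence of length 5. Since dp[8][10] = 5, nothing longer is possible.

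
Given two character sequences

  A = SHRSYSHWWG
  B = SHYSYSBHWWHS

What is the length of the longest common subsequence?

Let dp[i][j] be the LCS length of the first i characters of A and the first j characters of B. dp[i][j] = dp[i-1][j-1]+1 when the i-th and j-th characters match, else max(dp[i-1][j], dp[i][j-1]).
    ·  S  H  Y  S  Y  S  B  H  W  W  H  S
 ·  0  0  0  0  0  0  0  0  0  0  0  0  0
 S  0  1  1  1  1  1  1  1  1  1  1  1  1
 H  0  1  2  2  2  2  2  2  2  2  2  2  2
 R  0  1  2  2  2  2  2  2  2  2  2  2  2
 S  0  1  2  2  3  3  3  3  3  3  3  3  3
 Y  0  1  2  3  3  4  4  4  4  4  4  4  4
 S  0  1  2  3  4  4  5  5  5  5  5  5  5
 H  0  1  2  3  4  4  5  5  6  6  6  6  6
 W  0  1  2  3  4  4  5  5  6  7  7  7  7
 W  0  1  2  3  4  4  5  5  6  7  8  8  8
 G  0  1  2  3  4  4  5  5  6  7  8  8  8
dp[10][12] = 8. One LCS (by backtracking along matches): SHSYSHWW.

8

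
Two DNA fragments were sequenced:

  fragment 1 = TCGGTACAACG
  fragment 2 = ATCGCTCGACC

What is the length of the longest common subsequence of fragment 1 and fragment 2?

7

Let dp[i][j] be the LCS length of the first i bases of fragment 1 and the first j bases of fragment 2. dp[i][j] = dp[i-1][j-1]+1 when the i-th and j-th bases match, else max(dp[i-1][j], dp[i][j-1]).
    ·  A  T  C  G  C  T  C  G  A  C  C
 ·  0  0  0  0  0  0  0  0  0  0  0  0
 T  0  0  1  1  1  1  1  1  1  1  1  1
 C  0  0  1  2  2  2  2  2  2  2  2  2
 G  0  0  1  2  3  3  3  3  3  3  3  3
 G  0  0  1  2  3  3  3  3  4  4  4  4
 T  0  0  1  2  3  3  4  4  4  4  4  4
 A  0  1  1  2  3  3  4  4  4  5  5  5
 C  0  1  1  2  3  4  4  5  5  5  6  6
 A  0  1  1  2  3  4  4  5  5  6  6  6
 A  0  1  1  2  3  4  4  5  5  6  6  6
 C  0  1  1  2  3  4  4  5  5  6  7  7
 G  0  1  1  2  3  4  4  5  6  6  7  7
dp[11][11] = 7. One LCS (by backtracking along matches): TCGGACC.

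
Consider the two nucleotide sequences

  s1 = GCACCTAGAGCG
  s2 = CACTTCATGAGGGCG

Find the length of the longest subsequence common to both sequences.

10

One common subsequence of length 10: C at s1[2]=s2[1] → A at s1[3]=s2[2] → C at s1[4]=s2[3] → C at s1[5]=s2[6] → T at s1[6]=s2[8] → A at s1[7]=s2[10] → G at s1[8]=s2[12] → G at s1[10]=s2[13] → C at s1[11]=s2[14] → G at s1[12]=s2[15]. Since dp[12][15] = 10, nothing longer is possible.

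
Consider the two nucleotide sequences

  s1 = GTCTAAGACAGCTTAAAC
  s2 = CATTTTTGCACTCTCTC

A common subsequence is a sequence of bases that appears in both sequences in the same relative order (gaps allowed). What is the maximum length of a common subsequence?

Pick T at s1[2]=s2[6], then T at s1[4]=s2[7], then G at s1[7]=s2[8], then A at s1[8]=s2[10], then C at s1[9]=s2[11], then C at s1[12]=s2[13], then T at s1[13]=s2[14], then T at s1[14]=s2[16], then C at s1[18]=s2[17]; all 9 bases appear in both, in order. Since dp[18][17] = 9, nothing longer is possible.

9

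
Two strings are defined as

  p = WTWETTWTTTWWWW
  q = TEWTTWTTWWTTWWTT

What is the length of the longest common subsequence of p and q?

11

Taking T (p #2, q #1); then W (p #3, q #3); then T (p #5, q #4); then T (p #6, q #5); then W (p #7, q #6); then T (p #9, q #7); then T (p #10, q #8); then W (p #11, q #9); then W (p #12, q #10); then W (p #13, q #13); then W (p #14, q #14) gives a common subsequence of length 11. The LCS DP gives dp[14][16] = 11, so this is optimal.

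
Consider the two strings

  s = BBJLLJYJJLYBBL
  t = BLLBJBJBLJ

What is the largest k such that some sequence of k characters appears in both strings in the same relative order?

Let dp[i][j] be the LCS length of the first i characters of s and the first j characters of t. dp[i][j] = dp[i-1][j-1]+1 when the i-th and j-th characters match, else max(dp[i-1][j], dp[i][j-1]).
    ·  B  L  L  B  J  B  J  B  L  J
 ·  0  0  0  0  0  0  0  0  0  0  0
 B  0  1  1  1  1  1  1  1  1  1  1
 B  0  1  1  1  2  2  2  2  2  2  2
 J  0  1  1  1  2  3  3  3  3  3  3
 L  0  1  2  2  2  3  3  3  3  4  4
 L  0  1  2  3  3  3  3  3  3  4  4
 J  0  1  2  3  3  4  4  4  4  4  5
 Y  0  1  2  3  3  4  4  4  4  4  5
 J  0  1  2  3  3  4  4  5  5  5  5
 J  0  1  2  3  3  4  4  5  5  5  6
 L  0  1  2  3  3  4  4  5  5  6  6
 Y  0  1  2  3  3  4  4  5  5  6  6
 B  0  1  2  3  4  4  5  5  6  6  6
 B  0  1  2  3  4  4  5  5  6  6  6
 L  0  1  2  3  4  4  5  5  6  7  7
dp[14][10] = 7. One LCS (by backtracking along matches): BLLJJBL.

7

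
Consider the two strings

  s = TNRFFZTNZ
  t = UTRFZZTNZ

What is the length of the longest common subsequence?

7

Taking T [1,2] → R [3,3] → F [4,4] → Z [6,6] → T [7,7] → N [8,8] → Z [9,9] gives a common subsequence of length 7, and the DP table's final entry dp[9][9] is also 7, so no common subsequence is longer.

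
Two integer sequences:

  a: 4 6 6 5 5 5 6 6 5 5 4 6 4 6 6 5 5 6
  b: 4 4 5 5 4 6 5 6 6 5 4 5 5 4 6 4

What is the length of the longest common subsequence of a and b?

11

One common subsequence of length 11: 4 at a[1]=b[2] → 5 at a[4]=b[3] → 5 at a[5]=b[4] → 5 at a[6]=b[7] → 6 at a[7]=b[8] → 6 at a[8]=b[9] → 5 at a[9]=b[12] → 5 at a[10]=b[13] → 4 at a[11]=b[14] → 6 at a[12]=b[15] → 4 at a[13]=b[16]. dp[18][16] = 11 confirms this is the maximum.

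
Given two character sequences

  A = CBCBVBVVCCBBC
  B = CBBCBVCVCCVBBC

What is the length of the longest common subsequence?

11

Match C [1,1] → B [2,3] → C [3,4] → B [4,5] → V [5,6] → V [8,8] → C [9,9] → C [10,10] → B [11,12] → B [12,13] → C [13,14] — 11 characters in the same relative order in both. Since dp[13][14] = 11, nothing longer is possible.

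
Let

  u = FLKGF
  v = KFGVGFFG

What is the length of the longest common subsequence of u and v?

3

Match F at u[1]=v[2], then G at u[4]=v[5], then F at u[5]=v[7] — 3 characters in the same relative order in both, and the DP table's final entry dp[5][8] is also 3, so no common subsequence is longer.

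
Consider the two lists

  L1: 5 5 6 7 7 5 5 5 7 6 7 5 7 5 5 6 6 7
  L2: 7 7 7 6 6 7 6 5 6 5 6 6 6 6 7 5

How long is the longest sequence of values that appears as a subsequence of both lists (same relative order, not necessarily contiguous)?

10

Taking 7 [4,1]; then 7 [5,2]; then 7 [9,3]; then 6 [10,5]; then 7 [11,6]; then 5 [12,8]; then 5 [14,10]; then 6 [16,13]; then 6 [17,14]; then 7 [18,15] gives a common subsequence of length 10. Since dp[18][16] = 10, nothing longer is possible.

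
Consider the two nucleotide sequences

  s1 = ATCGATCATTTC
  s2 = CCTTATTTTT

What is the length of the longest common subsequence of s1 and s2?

Let dp[i][j] be the LCS length of the first i bases of s1 and the first j bases of s2. dp[i][j] = dp[i-1][j-1]+1 when the i-th and j-th bases match, else max(dp[i-1][j], dp[i][j-1]).
    ·  C  C  T  T  A  T  T  T  T  T
 ·  0  0  0  0  0  0  0  0  0  0  0
 A  0  0  0  0  0  1  1  1  1  1  1
 T  0  0  0  1  1  1  2  2  2  2  2
 C  0  1  1  1  1  1  2  2  2  2  2
 G  0  1  1  1  1  1  2  2  2  2  2
 A  0  1  1  1  1  2  2  2  2  2  2
 T  0  1  1  2  2  2  3  3  3  3  3
 C  0  1  2  2  2  2  3  3  3  3  3
 A  0  1  2  2  2  3  3  3  3  3  3
 T  0  1  2  3  3  3  4  4  4  4  4
 T  0  1  2  3  4  4  4  5  5  5  5
 T  0  1  2  3  4  4  5  5  6  6  6
 C  0  1  2  3  4  4  5  5  6  6  6
dp[12][10] = 6. One LCS (by backtracking along matches): ATTTTT.

6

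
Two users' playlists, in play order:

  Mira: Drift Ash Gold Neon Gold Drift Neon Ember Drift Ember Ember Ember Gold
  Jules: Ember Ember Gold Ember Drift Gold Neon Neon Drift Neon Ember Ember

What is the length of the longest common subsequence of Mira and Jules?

7

Match Drift (Mira #1, Jules #5), then Gold (Mira #3, Jules #6), then Neon (Mira #4, Jules #8), then Drift (Mira #6, Jules #9), then Neon (Mira #7, Jules #10), then Ember (Mira #11, Jules #11), then Ember (Mira #12, Jules #12) — 7 songs in the same relative order in both. The LCS DP gives dp[13][12] = 7, so this is optimal.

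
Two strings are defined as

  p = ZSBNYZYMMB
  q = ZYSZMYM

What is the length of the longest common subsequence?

Let dp[i][j] be the LCS length of the first i characters of p and the first j characters of q. dp[i][j] = dp[i-1][j-1]+1 when the i-th and j-th characters match, else max(dp[i-1][j], dp[i][j-1]).
    ·  Z  Y  S  Z  M  Y  M
 ·  0  0  0  0  0  0  0  0
 Z  0  1  1  1  1  1  1  1
 S  0  1  1  2  2  2  2  2
 B  0  1  1  2  2  2  2  2
 N  0  1  1  2  2  2  2  2
 Y  0  1  2  2  2  2  3  3
 Z  0  1  2  2  3  3  3  3
 Y  0  1  2  2  3  3  4  4
 M  0  1  2  2  3  4  4  5
 M  0  1  2  2  3  4  4  5
 B  0  1  2  2  3  4  4  5
dp[10][7] = 5. One LCS (by backtracking along matches): ZSZYM.

5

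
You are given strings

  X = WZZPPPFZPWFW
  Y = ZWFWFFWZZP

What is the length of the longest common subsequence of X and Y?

Pick W [1,2], F [7,3], W [10,4], F [11,6], W [12,7]; all 5 characters appear in both, in order. dp[12][10] = 5 confirms this is the maximum.

5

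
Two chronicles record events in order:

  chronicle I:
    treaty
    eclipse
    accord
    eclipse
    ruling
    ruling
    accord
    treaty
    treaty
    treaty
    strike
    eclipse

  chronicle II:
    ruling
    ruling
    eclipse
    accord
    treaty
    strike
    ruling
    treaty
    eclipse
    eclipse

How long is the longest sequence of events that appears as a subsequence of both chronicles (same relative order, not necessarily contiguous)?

6

Taking ruling at chronicle I[5]=chronicle II[1]; then ruling at chronicle I[6]=chronicle II[2]; then accord at chronicle I[7]=chronicle II[4]; then treaty at chronicle I[8]=chronicle II[5]; then treaty at chronicle I[9]=chronicle II[8]; then eclipse at chronicle I[12]=chronicle II[10] gives a common subsequence of length 6, and the DP table's final entry dp[12][10] is also 6, so no common subsequence is longer.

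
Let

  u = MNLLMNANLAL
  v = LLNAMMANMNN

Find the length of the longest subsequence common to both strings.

5

Let dp[i][j] be the LCS length of the first i characters of u and the first j characters of v. dp[i][j] = dp[i-1][j-1]+1 when the i-th and j-th characters match, else max(dp[i-1][j], dp[i][j-1]).
    ·  L  L  N  A  M  M  A  N  M  N  N
 ·  0  0  0  0  0  0  0  0  0  0  0  0
 M  0  0  0  0  0  1  1  1  1  1  1  1
 N  0  0  0  1  1  1  1  1  2  2  2  2
 L  0  1  1  1  1  1  1  1  2  2  2  2
 L  0  1  2  2  2  2  2  2  2  2  2  2
 M  0  1  2  2  2  3  3  3  3  3  3  3
 N  0  1  2  3  3  3  3  3  4  4  4  4
 A  0  1  2  3  4  4  4  4  4  4  4  4
 N  0  1  2  3  4  4  4  4  5  5  5  5
 L  0  1  2  3  4  4  4  4  5  5  5  5
 A  0  1  2  3  4  4  4  5  5  5  5  5
 L  0  1  2  3  4  4  4  5  5  5  5  5
dp[11][11] = 5. One LCS (by backtracking along matches): MNMNN.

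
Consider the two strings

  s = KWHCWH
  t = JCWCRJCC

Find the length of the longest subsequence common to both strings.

2

Let dp[i][j] be the LCS length of the first i characters of s and the first j characters of t. dp[i][j] = dp[i-1][j-1]+1 when the i-th and j-th characters match, else max(dp[i-1][j], dp[i][j-1]).
    ·  J  C  W  C  R  J  C  C
 ·  0  0  0  0  0  0  0  0  0
 K  0  0  0  0  0  0  0  0  0
 W  0  0  0  1  1  1  1  1  1
 H  0  0  0  1  1  1  1  1  1
 C  0  0  1  1  2  2  2  2  2
 W  0  0  1  2  2  2  2  2  2
 H  0  0  1  2  2  2  2  2  2
dp[6][8] = 2. One LCS (by backtracking along matches): WC.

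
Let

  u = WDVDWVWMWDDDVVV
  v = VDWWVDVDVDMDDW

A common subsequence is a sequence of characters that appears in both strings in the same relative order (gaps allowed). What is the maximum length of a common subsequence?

8

One common subsequence of length 8: W at u[1]=v[4], then D at u[2]=v[6], then V at u[3]=v[7], then D at u[4]=v[8], then V at u[6]=v[9], then M at u[8]=v[11], then D at u[10]=v[12], then D at u[11]=v[13], and the DP table's final entry dp[15][14] is also 8, so no common subsequence is longer.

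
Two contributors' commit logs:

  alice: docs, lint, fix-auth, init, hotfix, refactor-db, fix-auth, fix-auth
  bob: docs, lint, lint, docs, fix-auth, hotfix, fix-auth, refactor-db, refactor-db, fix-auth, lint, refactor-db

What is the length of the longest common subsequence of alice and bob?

6

Match docs [1,1], lint [2,3], fix-auth [3,5], hotfix [5,6], refactor-db [6,9], fix-auth [7,10] — 6 commits in the same relative order in both. dp[8][12] = 6 confirms this is the maximum.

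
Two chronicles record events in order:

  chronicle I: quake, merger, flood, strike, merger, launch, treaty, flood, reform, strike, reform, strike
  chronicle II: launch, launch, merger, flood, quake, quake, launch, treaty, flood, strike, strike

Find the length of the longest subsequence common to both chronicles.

Taking merger [2,3]; then flood [3,4]; then launch [6,7]; then treaty [7,8]; then flood [8,9]; then strike [10,10]; then strike [12,11] gives a common subsequence of length 7. The LCS DP gives dp[12][11] = 7, so this is optimal.

7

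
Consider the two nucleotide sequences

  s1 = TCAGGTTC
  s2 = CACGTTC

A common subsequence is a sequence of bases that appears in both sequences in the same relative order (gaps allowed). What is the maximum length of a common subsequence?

Pick C (s1 #2, s2 #1), then A (s1 #3, s2 #2), then G (s1 #5, s2 #4), then T (s1 #6, s2 #5), then T (s1 #7, s2 #6), then C (s1 #8, s2 #7); all 6 bases appear in both, in order. The LCS DP gives dp[8][7] = 6, so this is optimal.

6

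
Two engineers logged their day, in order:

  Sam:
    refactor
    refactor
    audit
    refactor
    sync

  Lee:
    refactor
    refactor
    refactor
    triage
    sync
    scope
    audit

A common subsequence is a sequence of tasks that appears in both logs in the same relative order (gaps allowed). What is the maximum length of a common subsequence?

Taking refactor at Sam[1]=Lee[1], refactor at Sam[2]=Lee[2], refactor at Sam[4]=Lee[3], sync at Sam[5]=Lee[5] gives a common subsequence of length 4. dp[5][7] = 4 confirms this is the maximum.

4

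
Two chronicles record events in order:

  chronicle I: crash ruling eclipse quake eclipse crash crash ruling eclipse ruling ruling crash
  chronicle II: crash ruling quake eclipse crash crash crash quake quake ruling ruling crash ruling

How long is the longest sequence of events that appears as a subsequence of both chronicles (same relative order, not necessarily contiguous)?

9

One common subsequence of length 9: crash at chronicle I[1]=chronicle II[1], ruling at chronicle I[2]=chronicle II[2], quake at chronicle I[4]=chronicle II[3], eclipse at chronicle I[5]=chronicle II[4], crash at chronicle I[6]=chronicle II[6], crash at chronicle I[7]=chronicle II[7], ruling at chronicle I[8]=chronicle II[10], ruling at chronicle I[10]=chronicle II[11], ruling at chronicle I[11]=chronicle II[13], and the DP table's final entry dp[12][13] is also 9, so no common subsequence is longer.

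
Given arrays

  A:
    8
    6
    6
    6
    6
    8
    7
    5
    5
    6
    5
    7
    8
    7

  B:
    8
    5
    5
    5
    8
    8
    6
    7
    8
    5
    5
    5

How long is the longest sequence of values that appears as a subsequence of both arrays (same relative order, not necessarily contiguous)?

One common subsequence of length 6: 8 (A #1, B #6), 6 (A #2, B #7), 8 (A #6, B #9), 5 (A #8, B #10), 5 (A #9, B #11), 5 (A #11, B #12). dp[14][12] = 6 confirms this is the maximum.

6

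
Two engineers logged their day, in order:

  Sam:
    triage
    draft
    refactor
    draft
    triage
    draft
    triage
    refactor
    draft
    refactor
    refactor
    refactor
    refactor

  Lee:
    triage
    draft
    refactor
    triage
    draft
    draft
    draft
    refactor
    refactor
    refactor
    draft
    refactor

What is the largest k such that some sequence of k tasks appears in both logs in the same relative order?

Pick triage at Sam[1]=Lee[1] → draft at Sam[2]=Lee[2] → refactor at Sam[3]=Lee[3] → draft at Sam[4]=Lee[5] → draft at Sam[6]=Lee[6] → draft at Sam[9]=Lee[7] → refactor at Sam[10]=Lee[8] → refactor at Sam[11]=Lee[9] → refactor at Sam[12]=Lee[10] → refactor at Sam[13]=Lee[12]; all 10 tasks appear in both, in order. dp[13][12] = 10 confirms this is the maximum.

10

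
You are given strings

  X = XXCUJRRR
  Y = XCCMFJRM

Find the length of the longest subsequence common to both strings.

One common subsequence of length 4: X at X[1]=Y[1], C at X[3]=Y[3], J at X[5]=Y[6], R at X[6]=Y[7]. Since dp[8][8] = 4, nothing longer is possible.

4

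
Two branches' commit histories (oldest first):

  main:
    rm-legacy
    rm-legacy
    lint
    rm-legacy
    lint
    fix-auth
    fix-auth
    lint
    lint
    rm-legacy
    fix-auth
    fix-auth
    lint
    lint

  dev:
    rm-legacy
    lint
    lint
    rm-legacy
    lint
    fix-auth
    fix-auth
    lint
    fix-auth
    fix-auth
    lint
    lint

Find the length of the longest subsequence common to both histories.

Match rm-legacy (main #1, dev #1), lint (main #3, dev #3), rm-legacy (main #4, dev #4), lint (main #5, dev #5), fix-auth (main #6, dev #6), fix-auth (main #7, dev #7), lint (main #9, dev #8), fix-auth (main #11, dev #9), fix-auth (main #12, dev #10), lint (main #13, dev #11), lint (main #14, dev #12) — 11 commits in the same relative order in both. The LCS DP gives dp[14][12] = 11, so this is optimal.

11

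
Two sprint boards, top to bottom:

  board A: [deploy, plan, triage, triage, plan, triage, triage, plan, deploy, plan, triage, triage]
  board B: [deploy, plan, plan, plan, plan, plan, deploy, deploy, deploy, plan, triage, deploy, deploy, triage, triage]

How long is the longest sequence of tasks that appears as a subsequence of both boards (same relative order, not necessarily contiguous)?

Match deploy [1,1]; then plan [2,4]; then plan [5,5]; then plan [8,6]; then deploy [9,9]; then plan [10,10]; then triage [11,14]; then triage [12,15] — 8 tasks in the same relative order in both, and the DP table's final entry dp[12][15] is also 8, so no common subsequence is longer.

8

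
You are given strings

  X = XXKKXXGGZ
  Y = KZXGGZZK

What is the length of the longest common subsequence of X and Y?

5

One common subsequence of length 5: K [3,1], X [6,3], G [7,4], G [8,5], Z [9,7]. Since dp[9][8] = 5, nothing longer is possible.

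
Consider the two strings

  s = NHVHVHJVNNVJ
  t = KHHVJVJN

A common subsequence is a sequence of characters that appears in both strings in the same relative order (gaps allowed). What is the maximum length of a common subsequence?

6

One common subsequence of length 6: H at s[2]=t[2], H at s[4]=t[3], V at s[5]=t[4], J at s[7]=t[5], V at s[8]=t[6], N at s[10]=t[8]. The LCS DP gives dp[12][8] = 6, so this is optimal.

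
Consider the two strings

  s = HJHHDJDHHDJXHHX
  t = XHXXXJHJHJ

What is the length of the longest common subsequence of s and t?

Match H [1,2], then J [2,6], then H [4,7], then J [6,8], then H [9,9], then J [11,10] — 6 characters in the same relative order in both. Since dp[15][10] = 6, nothing longer is possible.

6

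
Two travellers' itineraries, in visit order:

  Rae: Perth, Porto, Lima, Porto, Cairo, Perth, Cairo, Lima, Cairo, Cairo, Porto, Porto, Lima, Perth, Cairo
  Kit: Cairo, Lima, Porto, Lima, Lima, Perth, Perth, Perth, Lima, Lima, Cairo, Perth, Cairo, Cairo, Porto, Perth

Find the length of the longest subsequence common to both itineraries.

Match Perth (Rae #1, Kit #8), then Lima (Rae #3, Kit #10), then Cairo (Rae #5, Kit #11), then Perth (Rae #6, Kit #12), then Cairo (Rae #9, Kit #13), then Cairo (Rae #10, Kit #14), then Porto (Rae #12, Kit #15), then Perth (Rae #14, Kit #16) — 8 stops in the same relative order in both. dp[15][16] = 8 confirms this is the maximum.

8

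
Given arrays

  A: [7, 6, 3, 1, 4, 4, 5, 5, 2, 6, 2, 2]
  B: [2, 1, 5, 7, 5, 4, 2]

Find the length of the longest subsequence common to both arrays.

4

Let dp[i][j] be the LCS length of the first i values of A and the first j values of B. dp[i][j] = dp[i-1][j-1]+1 when the i-th and j-th values match, else max(dp[i-1][j], dp[i][j-1]).
    ·  2  1  5  7  5  4  2
 ·  0  0  0  0  0  0  0  0
 7  0  0  0  0  1  1  1  1
 6  0  0  0  0  1  1  1  1
 3  0  0  0  0  1  1  1  1
 1  0  0  1  1  1  1  1  1
 4  0  0  1  1  1  1  2  2
 4  0  0  1  1  1  1  2  2
 5  0  0  1  2  2  2  2  2
 5  0  0  1  2  2  3  3  3
 2  0  1  1  2  2  3  3  4
 6  0  1  1  2  2  3  3  4
 2  0  1  1  2  2  3  3  4
 2  0  1  1  2  2  3  3  4
dp[12][7] = 4. One LCS (by backtracking along matches): 1, 5, 5, 2.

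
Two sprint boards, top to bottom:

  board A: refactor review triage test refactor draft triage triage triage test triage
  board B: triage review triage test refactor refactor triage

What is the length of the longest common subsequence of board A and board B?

One common subsequence of length 5: review [2,2] → triage [3,3] → test [4,4] → refactor [5,6] → triage [11,7], and the DP table's final entry dp[11][7] is also 5, so no common subsequence is longer.

5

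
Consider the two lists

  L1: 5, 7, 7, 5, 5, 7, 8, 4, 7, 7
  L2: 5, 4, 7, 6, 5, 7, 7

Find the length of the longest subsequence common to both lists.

5

Taking 5 [1,1] → 7 [2,3] → 5 [5,5] → 7 [9,6] → 7 [10,7] gives a common subsequence of length 5. The LCS DP gives dp[10][7] = 5, so this is optimal.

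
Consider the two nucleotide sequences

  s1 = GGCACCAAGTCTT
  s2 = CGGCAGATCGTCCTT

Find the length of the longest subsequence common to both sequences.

Match G at s1[1]=s2[2]; then G at s1[2]=s2[3]; then C at s1[3]=s2[4]; then A at s1[4]=s2[7]; then C at s1[6]=s2[9]; then G at s1[9]=s2[10]; then T at s1[10]=s2[11]; then C at s1[11]=s2[13]; then T at s1[12]=s2[14]; then T at s1[13]=s2[15] — 10 bases in the same relative order in both. dp[13][15] = 10 confirms this is the maximum.

10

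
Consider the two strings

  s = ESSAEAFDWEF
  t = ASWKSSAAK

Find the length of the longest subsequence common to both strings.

Taking S [2,5]; then S [3,6]; then A [4,7]; then A [6,8] gives a common subsequence of length 4. dp[11][9] = 4 confirms this is the maximum.

4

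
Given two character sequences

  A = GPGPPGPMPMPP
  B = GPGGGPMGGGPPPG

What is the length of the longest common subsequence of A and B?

Taking G (A #1, B #1) → P (A #2, B #2) → G (A #3, B #4) → G (A #6, B #5) → P (A #7, B #6) → M (A #8, B #7) → P (A #9, B #11) → P (A #11, B #12) → P (A #12, B #13) gives a common subsequence of length 9. The LCS DP gives dp[12][14] = 9, so this is optimal.

9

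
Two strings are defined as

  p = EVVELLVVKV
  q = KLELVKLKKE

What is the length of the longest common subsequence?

One common subsequence of length 4: E (p #1, q #3), then V (p #2, q #5), then L (p #5, q #7), then K (p #9, q #9). Since dp[10][10] = 4, nothing longer is possible.

4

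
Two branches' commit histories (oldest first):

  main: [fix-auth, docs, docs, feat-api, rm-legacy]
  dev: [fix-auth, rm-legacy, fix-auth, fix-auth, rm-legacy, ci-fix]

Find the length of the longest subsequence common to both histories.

Taking fix-auth [1,4]; then rm-legacy [5,5] gives a common subsequence of length 2. The LCS DP gives dp[5][6] = 2, so this is optimal.

2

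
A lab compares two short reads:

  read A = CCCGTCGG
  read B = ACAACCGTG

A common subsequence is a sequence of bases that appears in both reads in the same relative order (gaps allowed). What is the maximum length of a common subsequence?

Match C [1,2] → C [2,5] → C [3,6] → G [4,7] → T [5,8] → G [8,9] — 6 bases in the same relative order in both, and the DP table's final entry dp[8][9] is also 6, so no common subsequence is longer.

6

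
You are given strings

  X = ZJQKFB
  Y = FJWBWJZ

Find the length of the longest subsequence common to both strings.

2

Taking J (X #2, Y #2); then B (X #6, Y #4) gives a common subsequence of length 2. dp[6][7] = 2 confirms this is the maximum.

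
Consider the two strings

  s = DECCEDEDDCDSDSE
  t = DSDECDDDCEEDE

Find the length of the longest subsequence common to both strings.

9

Pick D (s #1, t #3) → E (s #2, t #4) → C (s #4, t #5) → D (s #6, t #6) → D (s #8, t #7) → D (s #9, t #8) → C (s #10, t #9) → D (s #13, t #12) → E (s #15, t #13); all 9 characters appear in both, in order. The LCS DP gives dp[15][13] = 9, so this is optimal.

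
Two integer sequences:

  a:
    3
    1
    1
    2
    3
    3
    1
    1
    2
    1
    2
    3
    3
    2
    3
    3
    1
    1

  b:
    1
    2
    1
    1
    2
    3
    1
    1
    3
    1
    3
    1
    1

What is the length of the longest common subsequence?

10

Match 1 (a #2, b #3), then 1 (a #3, b #4), then 2 (a #4, b #5), then 3 (a #6, b #6), then 1 (a #7, b #7), then 1 (a #8, b #8), then 1 (a #10, b #10), then 3 (a #16, b #11), then 1 (a #17, b #12), then 1 (a #18, b #13) — 10 values in the same relative order in both. Since dp[18][13] = 10, nothing longer is possible.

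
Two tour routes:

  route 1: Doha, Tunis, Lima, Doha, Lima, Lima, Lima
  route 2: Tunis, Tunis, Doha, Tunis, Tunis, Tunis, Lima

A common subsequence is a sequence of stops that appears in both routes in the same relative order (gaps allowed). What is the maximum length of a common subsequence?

Match Doha (route 1 #1, route 2 #3) → Tunis (route 1 #2, route 2 #6) → Lima (route 1 #7, route 2 #7) — 3 stops in the same relative order in both. Since dp[7][7] = 3, nothing longer is possible.

3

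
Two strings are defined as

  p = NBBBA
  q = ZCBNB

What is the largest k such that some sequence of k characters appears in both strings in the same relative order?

Match N [1,4], then B [4,5] — 2 characters in the same relative order in both. Since dp[5][5] = 2, nothing longer is possible.

2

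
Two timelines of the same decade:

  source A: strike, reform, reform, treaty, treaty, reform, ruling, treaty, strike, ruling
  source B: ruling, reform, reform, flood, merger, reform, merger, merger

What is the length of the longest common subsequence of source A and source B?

Taking reform [2,2] → reform [3,3] → reform [6,6] gives a common subsequence of length 3. dp[10][8] = 3 confirms this is the maximum.

3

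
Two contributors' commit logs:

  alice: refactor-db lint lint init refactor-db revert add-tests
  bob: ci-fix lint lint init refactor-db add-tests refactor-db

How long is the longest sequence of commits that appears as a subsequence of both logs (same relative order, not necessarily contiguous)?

Pick lint at alice[2]=bob[2] → lint at alice[3]=bob[3] → init at alice[4]=bob[4] → refactor-db at alice[5]=bob[5] → add-tests at alice[7]=bob[6]; all 5 commits appear in both, in order. The LCS DP gives dp[7][7] = 5, so this is optimal.

5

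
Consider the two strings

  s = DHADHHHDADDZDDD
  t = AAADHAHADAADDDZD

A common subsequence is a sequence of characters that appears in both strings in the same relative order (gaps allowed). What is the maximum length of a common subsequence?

Pick D [1,4] → H [2,5] → A [3,6] → H [5,7] → D [8,9] → A [9,11] → D [10,13] → D [11,14] → Z [12,15] → D [15,16]; all 10 characters appear in both, in order. Since dp[15][16] = 10, nothing longer is possible.

10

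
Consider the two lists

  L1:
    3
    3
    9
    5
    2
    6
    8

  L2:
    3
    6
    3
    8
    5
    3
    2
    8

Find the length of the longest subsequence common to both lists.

5

Let dp[i][j] be the LCS length of the first i values of L1 and the first j values of L2. dp[i][j] = dp[i-1][j-1]+1 when the i-th and j-th values match, else max(dp[i-1][j], dp[i][j-1]).
    ·  3  6  3  8  5  3  2  8
 ·  0  0  0  0  0  0  0  0  0
 3  0  1  1  1  1  1  1  1  1
 3  0  1  1  2  2  2  2  2  2
 9  0  1  1  2  2  2  2  2  2
 5  0  1  1  2  2  3  3  3  3
 2  0  1  1  2  2  3  3  4  4
 6  0  1  2  2  2  3  3  4  4
 8  0  1  2  2  3  3  3  4  5
dp[7][8] = 5. One LCS (by backtracking along matches): 3, 3, 5, 2, 8.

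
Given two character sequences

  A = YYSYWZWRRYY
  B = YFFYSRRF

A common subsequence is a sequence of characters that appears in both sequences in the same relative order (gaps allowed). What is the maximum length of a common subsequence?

5

Let dp[i][j] be the LCS length of the first i characters of A and the first j characters of B. dp[i][j] = dp[i-1][j-1]+1 when the i-th and j-th characters match, else max(dp[i-1][j], dp[i][j-1]).
    ·  Y  F  F  Y  S  R  R  F
 ·  0  0  0  0  0  0  0  0  0
 Y  0  1  1  1  1  1  1  1  1
 Y  0  1  1  1  2  2  2  2  2
 S  0  1  1  1  2  3  3  3  3
 Y  0  1  1  1  2  3  3  3  3
 W  0  1  1  1  2  3  3  3  3
 Z  0  1  1  1  2  3  3  3  3
 W  0  1  1  1  2  3  3  3  3
 R  0  1  1  1  2  3  4  4  4
 R  0  1  1  1  2  3  4  5  5
 Y  0  1  1  1  2  3  4  5  5
 Y  0  1  1  1  2  3  4  5  5
dp[11][8] = 5. One LCS (by backtracking along matches): YYSRR.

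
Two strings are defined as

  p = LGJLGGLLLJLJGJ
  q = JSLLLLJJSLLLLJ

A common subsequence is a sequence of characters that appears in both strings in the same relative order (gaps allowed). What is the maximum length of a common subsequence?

8

Pick J [3,1], L [4,3], L [7,4], L [8,5], L [9,6], J [10,8], L [11,13], J [14,14]; all 8 characters appear in both, in order. The LCS DP gives dp[14][14] = 8, so this is optimal.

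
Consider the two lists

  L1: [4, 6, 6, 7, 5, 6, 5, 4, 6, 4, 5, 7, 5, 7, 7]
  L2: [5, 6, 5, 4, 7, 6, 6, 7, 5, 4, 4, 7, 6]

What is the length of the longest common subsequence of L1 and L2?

One common subsequence of length 8: 4 (L1 #1, L2 #4), 6 (L1 #2, L2 #6), 6 (L1 #3, L2 #7), 7 (L1 #4, L2 #8), 5 (L1 #7, L2 #9), 4 (L1 #8, L2 #10), 4 (L1 #10, L2 #11), 7 (L1 #12, L2 #12), and the DP table's final entry dp[15][13] is also 8, so no common subsequence is longer.

8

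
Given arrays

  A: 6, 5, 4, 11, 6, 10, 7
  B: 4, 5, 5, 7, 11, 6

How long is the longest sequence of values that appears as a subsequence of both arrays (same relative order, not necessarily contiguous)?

Taking 5 (A #2, B #3); then 11 (A #4, B #5); then 6 (A #5, B #6) gives a common subsequence of length 3. The LCS DP gives dp[7][6] = 3, so this is optimal.

3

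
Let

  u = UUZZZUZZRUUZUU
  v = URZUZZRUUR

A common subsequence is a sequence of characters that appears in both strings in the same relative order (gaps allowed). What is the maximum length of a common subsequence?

Match U at u[1]=v[1] → Z at u[5]=v[3] → U at u[6]=v[4] → Z at u[7]=v[5] → Z at u[8]=v[6] → R at u[9]=v[7] → U at u[10]=v[8] → U at u[11]=v[9] — 8 characters in the same relative order in both. Since dp[14][10] = 8, nothing longer is possible.

8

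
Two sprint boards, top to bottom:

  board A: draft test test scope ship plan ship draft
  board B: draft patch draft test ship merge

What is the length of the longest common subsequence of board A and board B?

3

Taking draft at board A[1]=board B[3]; then test at board A[3]=board B[4]; then ship at board A[5]=board B[5] gives a common subsequence of length 3, and the DP table's final entry dp[8][6] is also 3, so no common subsequence is longer.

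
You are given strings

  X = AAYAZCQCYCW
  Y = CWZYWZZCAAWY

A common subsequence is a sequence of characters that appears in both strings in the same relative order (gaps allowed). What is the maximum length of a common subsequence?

4

Let dp[i][j] be the LCS length of the first i characters of X and the first j characters of Y. dp[i][j] = dp[i-1][j-1]+1 when the i-th and j-th characters match, else max(dp[i-1][j], dp[i][j-1]).
    ·  C  W  Z  Y  W  Z  Z  C  A  A  W  Y
 ·  0  0  0  0  0  0  0  0  0  0  0  0  0
 A  0  0  0  0  0  0  0  0  0  1  1  1  1
 A  0  0  0  0  0  0  0  0  0  1  2  2  2
 Y  0  0  0  0  1  1  1  1  1  1  2  2  3
 A  0  0  0  0  1  1  1  1  1  2  2  2  3
 Z  0  0  0  1  1  1  2  2  2  2  2  2  3
 C  0  1  1  1  1  1  2  2  3  3  3  3  3
 Q  0  1  1  1  1  1  2  2  3  3  3  3  3
 C  0  1  1  1  1  1  2  2  3  3  3  3  3
 Y  0  1  1  1  2  2  2  2  3  3  3  3  4
 C  0  1  1  1  2  2  2  2  3  3  3  3  4
 W  0  1  2  2  2  3  3  3  3  3  3  4  4
dp[11][12] = 4. One LCS (by backtracking along matches): YZCY.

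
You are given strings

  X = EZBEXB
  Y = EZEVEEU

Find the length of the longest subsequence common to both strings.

Match E (X #1, Y #1), then Z (X #2, Y #2), then E (X #4, Y #6) — 3 characters in the same relative order in both. dp[6][7] = 3 confirms this is the maximum.

3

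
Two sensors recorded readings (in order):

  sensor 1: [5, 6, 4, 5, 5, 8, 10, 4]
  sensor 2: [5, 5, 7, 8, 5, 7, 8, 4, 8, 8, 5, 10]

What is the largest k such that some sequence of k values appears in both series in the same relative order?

Let dp[i][j] be the LCS length of the first i values of sensor 1 and the first j values of sensor 2. dp[i][j] = dp[i-1][j-1]+1 when the i-th and j-th values match, else max(dp[i-1][j], dp[i][j-1]).
    ·  5  5  7  8  5  7  8  4  8  8  5 10
 ·  0  0  0  0  0  0  0  0  0  0  0  0  0
 5  0  1  1  1  1  1  1  1  1  1  1  1  1
 6  0  1  1  1  1  1  1  1  1  1  1  1  1
 4  0  1  1  1  1  1  1  1  2  2  2  2  2
 5  0  1  2  2  2  2  2  2  2  2  2  3  3
 5  0  1  2  2  2  3  3  3  3  3  3  3  3
 8  0  1  2  2  3  3  3  4  4  4  4  4  4
10  0  1  2  2  3  3  3  4  4  4  4  4  5
 4  0  1  2  2  3  3  3  4  5  5  5  5  5
dp[8][12] = 5. One LCS (by backtracking along matches): 5, 5, 5, 8, 10.

5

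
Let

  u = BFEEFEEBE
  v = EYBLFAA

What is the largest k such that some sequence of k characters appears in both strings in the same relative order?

2

Match B [1,3] → F [2,5] — 2 characters in the same relative order in both. Since dp[9][7] = 2, nothing longer is possible.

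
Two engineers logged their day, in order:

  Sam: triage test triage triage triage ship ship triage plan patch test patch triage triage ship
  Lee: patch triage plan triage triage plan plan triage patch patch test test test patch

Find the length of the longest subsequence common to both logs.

Match triage [1,2]; then triage [3,4]; then triage [4,5]; then triage [5,8]; then patch [10,10]; then test [11,13]; then patch [12,14] — 7 tasks in the same relative order in both, and the DP table's final entry dp[15][14] is also 7, so no common subsequence is longer.

7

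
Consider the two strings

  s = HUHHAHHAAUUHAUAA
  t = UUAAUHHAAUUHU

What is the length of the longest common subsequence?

One common subsequence of length 10: U (s #2, t #2); then A (s #5, t #4); then H (s #6, t #6); then H (s #7, t #7); then A (s #8, t #8); then A (s #9, t #9); then U (s #10, t #10); then U (s #11, t #11); then H (s #12, t #12); then U (s #14, t #13). dp[16][13] = 10 confirms this is the maximum.

10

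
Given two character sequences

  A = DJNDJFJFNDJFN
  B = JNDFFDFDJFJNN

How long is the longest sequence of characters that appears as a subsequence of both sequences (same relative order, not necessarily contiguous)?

Pick J at A[2]=B[1]; then N at A[3]=B[2]; then D at A[4]=B[3]; then F at A[6]=B[5]; then F at A[8]=B[7]; then D at A[10]=B[8]; then J at A[11]=B[9]; then F at A[12]=B[10]; then N at A[13]=B[13]; all 9 characters appear in both, in order. dp[13][13] = 9 confirms this is the maximum.

9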